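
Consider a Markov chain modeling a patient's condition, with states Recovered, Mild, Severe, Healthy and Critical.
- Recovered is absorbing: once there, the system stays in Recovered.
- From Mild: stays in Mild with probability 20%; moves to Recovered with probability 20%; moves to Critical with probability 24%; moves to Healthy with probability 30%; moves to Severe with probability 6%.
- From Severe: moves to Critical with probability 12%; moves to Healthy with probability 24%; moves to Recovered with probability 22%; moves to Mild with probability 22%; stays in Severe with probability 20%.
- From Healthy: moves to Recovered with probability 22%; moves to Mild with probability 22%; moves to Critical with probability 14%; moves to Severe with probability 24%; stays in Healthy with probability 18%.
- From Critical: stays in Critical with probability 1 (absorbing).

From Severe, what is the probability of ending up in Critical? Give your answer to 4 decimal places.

Let h(s) be the probability of absorption at Critical starting from transient state s. Then h(Critical) = 1 and h(Recovered) = 0. By first-step analysis:
h(Mild) = 0.2·0 + 0.2·h(Mild) + 0.06·h(Severe) + 0.3·h(Healthy) + 0.24·1
h(Severe) = 0.22·0 + 0.22·h(Mild) + 0.2·h(Severe) + 0.24·h(Healthy) + 0.12·1
h(Healthy) = 0.22·0 + 0.22·h(Mild) + 0.24·h(Severe) + 0.18·h(Healthy) + 0.14·1
Solving: h(Mild) = 0.4892, h(Severe) = 0.4112, h(Healthy) = 0.4224.
Starting from Severe, the probability is 0.4112.

0.4112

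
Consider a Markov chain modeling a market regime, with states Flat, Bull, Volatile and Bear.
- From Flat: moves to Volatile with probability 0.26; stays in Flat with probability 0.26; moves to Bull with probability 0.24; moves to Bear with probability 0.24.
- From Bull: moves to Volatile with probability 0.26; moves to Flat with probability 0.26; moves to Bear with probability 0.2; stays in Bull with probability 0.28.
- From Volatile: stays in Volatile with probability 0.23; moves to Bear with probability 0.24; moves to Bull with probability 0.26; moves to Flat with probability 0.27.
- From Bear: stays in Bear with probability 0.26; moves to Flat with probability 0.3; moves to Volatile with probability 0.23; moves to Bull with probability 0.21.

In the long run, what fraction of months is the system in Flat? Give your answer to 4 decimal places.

0.2718

Let the stationary distribution be π with π = πP and π_1 + π_2 + π_3 + π_4 = 1.
π_1 = 0.26·π_1 + 0.26·π_2 + 0.27·π_3 + 0.3·π_4
π_2 = 0.24·π_1 + 0.28·π_2 + 0.26·π_3 + 0.21·π_4
π_3 = 0.26·π_1 + 0.26·π_2 + 0.23·π_3 + 0.23·π_4
Solving with the normalization constraint gives π = (0.2718, 0.2478, 0.2456, 0.2348).
So the stationary probability of Flat is 0.2718.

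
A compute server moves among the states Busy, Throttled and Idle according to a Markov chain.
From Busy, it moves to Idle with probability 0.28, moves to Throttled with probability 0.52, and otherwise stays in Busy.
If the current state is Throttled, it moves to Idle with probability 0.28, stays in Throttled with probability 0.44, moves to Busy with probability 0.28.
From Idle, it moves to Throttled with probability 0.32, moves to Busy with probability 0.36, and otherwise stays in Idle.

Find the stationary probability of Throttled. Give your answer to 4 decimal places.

0.4275

Let the stationary distribution be π with π = πP and π_1 + π_2 + π_3 = 1.
π_1 = 0.2·π_1 + 0.28·π_2 + 0.36·π_3
π_2 = 0.52·π_1 + 0.44·π_2 + 0.32·π_3
Solving with the normalization constraint gives π = (0.2809, 0.4275, 0.2917).
So the stationary probability of Throttled is 0.4275.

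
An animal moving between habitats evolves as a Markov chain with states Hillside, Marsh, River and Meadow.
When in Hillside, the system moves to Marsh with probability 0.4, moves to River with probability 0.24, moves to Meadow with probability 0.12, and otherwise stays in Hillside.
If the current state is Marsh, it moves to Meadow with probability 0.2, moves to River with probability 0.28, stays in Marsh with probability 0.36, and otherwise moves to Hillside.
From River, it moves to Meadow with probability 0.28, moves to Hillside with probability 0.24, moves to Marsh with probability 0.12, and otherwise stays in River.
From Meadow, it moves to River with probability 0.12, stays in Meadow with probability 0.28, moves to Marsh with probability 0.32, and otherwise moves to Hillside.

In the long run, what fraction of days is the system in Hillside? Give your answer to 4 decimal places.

0.2249

Let the stationary distribution be π with π = πP and π_1 + π_2 + π_3 + π_4 = 1.
π_1 = 0.24·π_1 + 0.16·π_2 + 0.24·π_3 + 0.28·π_4
π_2 = 0.4·π_1 + 0.36·π_2 + 0.12·π_3 + 0.32·π_4
π_3 = 0.24·π_1 + 0.28·π_2 + 0.36·π_3 + 0.12·π_4
Solving with the normalization constraint gives π = (0.2249, 0.2987, 0.2563, 0.2201).
So the stationary probability of Hillside is 0.2249.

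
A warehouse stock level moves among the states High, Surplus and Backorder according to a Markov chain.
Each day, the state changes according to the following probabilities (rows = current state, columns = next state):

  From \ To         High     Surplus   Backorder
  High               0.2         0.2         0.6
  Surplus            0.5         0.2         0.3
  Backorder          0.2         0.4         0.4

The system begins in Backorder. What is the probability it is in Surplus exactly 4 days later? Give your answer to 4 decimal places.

0.2872

Propagate the distribution vector 4 days from Backorder.
After 0 days: (0.0000, 0.0000, 1.0000)
After 1 day: (0.2000, 0.4000, 0.4000)
After 2 days: (0.3200, 0.2800, 0.4000)
After 3 days: (0.2840, 0.2800, 0.4360)
After 4 days: (0.2840, 0.2872, 0.4288)
P(in Surplus after 4 days) = 0.2872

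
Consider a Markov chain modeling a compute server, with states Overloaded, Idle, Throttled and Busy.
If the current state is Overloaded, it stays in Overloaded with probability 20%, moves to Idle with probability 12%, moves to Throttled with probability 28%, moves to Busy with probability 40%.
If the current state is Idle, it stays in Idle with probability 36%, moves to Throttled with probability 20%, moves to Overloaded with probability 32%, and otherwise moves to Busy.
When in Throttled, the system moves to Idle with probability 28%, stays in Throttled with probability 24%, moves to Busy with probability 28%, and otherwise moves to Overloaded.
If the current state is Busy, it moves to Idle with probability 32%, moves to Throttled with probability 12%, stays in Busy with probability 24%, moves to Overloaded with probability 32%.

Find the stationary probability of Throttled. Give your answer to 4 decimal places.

0.2088

Let the stationary distribution be π with π = πP and π_1 + π_2 + π_3 + π_4 = 1.
π_1 = 0.2·π_1 + 0.32·π_2 + 0.2·π_3 + 0.32·π_4
π_2 = 0.12·π_1 + 0.36·π_2 + 0.28·π_3 + 0.32·π_4
π_3 = 0.28·π_1 + 0.2·π_2 + 0.24·π_3 + 0.12·π_4
Solving with the normalization constraint gives π = (0.2633, 0.2698, 0.2088, 0.2581).
So the stationary probability of Throttled is 0.2088.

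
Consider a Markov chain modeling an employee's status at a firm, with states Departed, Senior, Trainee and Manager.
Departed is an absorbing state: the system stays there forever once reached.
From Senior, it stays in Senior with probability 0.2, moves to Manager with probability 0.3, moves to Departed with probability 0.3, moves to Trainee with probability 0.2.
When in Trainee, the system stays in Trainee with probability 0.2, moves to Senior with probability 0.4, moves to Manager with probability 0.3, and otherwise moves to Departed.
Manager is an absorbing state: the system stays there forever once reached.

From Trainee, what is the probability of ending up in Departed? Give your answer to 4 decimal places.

Let h(s) be the probability of absorption at Departed starting from transient state s. Then h(Departed) = 1 and h(Manager) = 0. By first-step analysis:
h(Senior) = 0.3·1 + 0.2·h(Senior) + 0.2·h(Trainee) + 0.3·0
h(Trainee) = 0.1·1 + 0.4·h(Senior) + 0.2·h(Trainee) + 0.3·0
Solving: h(Senior) = 0.4643, h(Trainee) = 0.3571.
Starting from Trainee, the probability is 0.3571.

0.3571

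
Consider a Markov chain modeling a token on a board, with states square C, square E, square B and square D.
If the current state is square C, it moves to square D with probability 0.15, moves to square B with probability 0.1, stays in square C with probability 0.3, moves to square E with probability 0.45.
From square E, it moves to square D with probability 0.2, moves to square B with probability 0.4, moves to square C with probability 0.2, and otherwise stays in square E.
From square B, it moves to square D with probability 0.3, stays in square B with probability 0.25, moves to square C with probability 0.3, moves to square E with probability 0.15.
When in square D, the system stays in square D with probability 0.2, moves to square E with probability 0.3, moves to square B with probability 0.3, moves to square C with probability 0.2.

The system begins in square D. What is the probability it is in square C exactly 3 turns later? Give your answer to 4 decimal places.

Propagate the distribution vector 3 turns from square D.
After 0 turns: (0.0000, 0.0000, 0.0000, 1.0000)
After 1 turn: (0.2000, 0.3000, 0.3000, 0.2000)
After 2 turns: (0.2500, 0.2550, 0.2750, 0.2200)
After 3 turns: (0.2525, 0.2708, 0.2618, 0.2150)
P(in square C after 3 turns) = 0.2525

0.2525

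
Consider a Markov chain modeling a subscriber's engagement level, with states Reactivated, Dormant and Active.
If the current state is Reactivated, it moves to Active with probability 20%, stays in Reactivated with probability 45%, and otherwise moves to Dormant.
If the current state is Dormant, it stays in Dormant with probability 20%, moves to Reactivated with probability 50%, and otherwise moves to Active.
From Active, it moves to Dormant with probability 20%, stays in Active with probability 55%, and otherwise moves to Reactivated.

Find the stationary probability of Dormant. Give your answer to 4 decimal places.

Let the stationary distribution be π with π = πP and π_1 + π_2 + π_3 = 1.
π_1 = 0.45·π_1 + 0.5·π_2 + 0.25·π_3
π_2 = 0.35·π_1 + 0.2·π_2 + 0.2·π_3
Solving with the normalization constraint gives π = (0.3934, 0.2590, 0.3475).
So the stationary probability of Dormant is 0.2590.

0.2590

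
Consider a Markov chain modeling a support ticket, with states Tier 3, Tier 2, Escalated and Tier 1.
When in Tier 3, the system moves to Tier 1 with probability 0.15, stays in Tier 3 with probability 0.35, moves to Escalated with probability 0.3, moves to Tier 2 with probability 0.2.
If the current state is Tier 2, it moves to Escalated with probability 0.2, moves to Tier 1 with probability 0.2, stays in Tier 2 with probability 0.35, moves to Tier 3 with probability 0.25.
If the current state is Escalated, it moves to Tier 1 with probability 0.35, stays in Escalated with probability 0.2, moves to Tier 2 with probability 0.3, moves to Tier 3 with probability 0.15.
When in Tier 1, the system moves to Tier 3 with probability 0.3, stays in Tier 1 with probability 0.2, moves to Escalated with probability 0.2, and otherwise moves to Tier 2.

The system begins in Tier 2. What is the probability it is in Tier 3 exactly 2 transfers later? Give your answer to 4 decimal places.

0.2650

Propagate the distribution vector 2 transfers from Tier 2.
After 0 transfers: (0.0000, 1.0000, 0.0000, 0.0000)
After 1 transfer: (0.2500, 0.3500, 0.2000, 0.2000)
After 2 transfers: (0.2650, 0.2925, 0.2250, 0.2175)
P(in Tier 3 after 2 transfers) = 0.2650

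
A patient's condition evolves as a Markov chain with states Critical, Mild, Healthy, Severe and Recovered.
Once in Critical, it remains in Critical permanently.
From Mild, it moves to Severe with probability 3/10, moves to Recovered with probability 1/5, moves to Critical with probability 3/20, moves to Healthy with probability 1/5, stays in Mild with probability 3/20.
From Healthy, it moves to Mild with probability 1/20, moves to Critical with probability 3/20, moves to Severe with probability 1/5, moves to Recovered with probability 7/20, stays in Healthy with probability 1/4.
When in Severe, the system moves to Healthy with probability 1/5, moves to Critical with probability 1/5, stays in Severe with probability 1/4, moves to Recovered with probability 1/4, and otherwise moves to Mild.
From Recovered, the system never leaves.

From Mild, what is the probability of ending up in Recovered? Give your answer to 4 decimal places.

Let h(s) be the probability of absorption at Recovered starting from transient state s. Then h(Recovered) = 1 and h(Critical) = 0. By first-step analysis:
h(Mild) = 0.15·0 + 0.15·h(Mild) + 0.2·h(Healthy) + 0.3·h(Severe) + 0.2·1
h(Healthy) = 0.15·0 + 0.05·h(Mild) + 0.25·h(Healthy) + 0.2·h(Severe) + 0.35·1
h(Severe) = 0.2·0 + 0.1·h(Mild) + 0.2·h(Healthy) + 0.25·h(Severe) + 0.25·1
Solving: h(Mild) = 0.5999, h(Healthy) = 0.6641, h(Severe) = 0.5904.
Starting from Mild, the probability is 0.5999.

0.5999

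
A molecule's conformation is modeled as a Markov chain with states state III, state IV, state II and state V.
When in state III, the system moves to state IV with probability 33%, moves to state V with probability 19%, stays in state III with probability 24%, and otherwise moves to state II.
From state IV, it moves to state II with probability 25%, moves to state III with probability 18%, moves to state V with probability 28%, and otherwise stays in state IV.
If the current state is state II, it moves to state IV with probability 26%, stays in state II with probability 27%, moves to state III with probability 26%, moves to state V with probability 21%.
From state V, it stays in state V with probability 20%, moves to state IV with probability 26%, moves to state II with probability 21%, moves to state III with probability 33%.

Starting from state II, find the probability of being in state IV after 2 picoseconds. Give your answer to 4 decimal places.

0.2860

Propagate the distribution vector 2 picoseconds from state II.
After 0 picoseconds: (0.0000, 0.0000, 1.0000, 0.0000)
After 1 picosecond: (0.2600, 0.2600, 0.2700, 0.2100)
After 2 picoseconds: (0.2487, 0.2860, 0.2444, 0.2209)
P(in state IV after 2 picoseconds) = 0.2860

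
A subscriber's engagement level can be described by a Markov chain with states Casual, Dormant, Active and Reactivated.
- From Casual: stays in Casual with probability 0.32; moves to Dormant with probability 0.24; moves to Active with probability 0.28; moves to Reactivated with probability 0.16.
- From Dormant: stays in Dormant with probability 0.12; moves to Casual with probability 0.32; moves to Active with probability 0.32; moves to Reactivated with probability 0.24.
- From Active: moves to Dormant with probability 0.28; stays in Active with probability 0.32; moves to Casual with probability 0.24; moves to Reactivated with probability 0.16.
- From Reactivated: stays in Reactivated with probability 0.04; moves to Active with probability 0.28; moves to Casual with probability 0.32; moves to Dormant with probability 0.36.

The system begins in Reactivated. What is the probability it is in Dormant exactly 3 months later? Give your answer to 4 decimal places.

0.2488

Propagate the distribution vector 3 months from Reactivated.
After 0 months: (0.0000, 0.0000, 0.0000, 1.0000)
After 1 month: (0.3200, 0.3600, 0.2800, 0.0400)
After 2 months: (0.2976, 0.2128, 0.3056, 0.1840)
After 3 months: (0.2956, 0.2488, 0.3007, 0.1549)
P(in Dormant after 3 months) = 0.2488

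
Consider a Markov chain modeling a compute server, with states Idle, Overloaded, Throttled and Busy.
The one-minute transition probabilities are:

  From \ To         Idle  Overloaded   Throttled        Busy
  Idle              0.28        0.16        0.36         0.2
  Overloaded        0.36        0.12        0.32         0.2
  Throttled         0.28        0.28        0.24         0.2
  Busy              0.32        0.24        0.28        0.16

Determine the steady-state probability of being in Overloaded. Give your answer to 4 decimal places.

Let the stationary distribution be π with π = πP and π_1 + π_2 + π_3 + π_4 = 1.
π_1 = 0.28·π_1 + 0.36·π_2 + 0.28·π_3 + 0.32·π_4
π_2 = 0.16·π_1 + 0.12·π_2 + 0.28·π_3 + 0.24·π_4
π_3 = 0.36·π_1 + 0.32·π_2 + 0.24·π_3 + 0.28·π_4
Solving with the normalization constraint gives π = (0.3040, 0.2033, 0.3004, 0.1923).
So the stationary probability of Overloaded is 0.2033.

0.2033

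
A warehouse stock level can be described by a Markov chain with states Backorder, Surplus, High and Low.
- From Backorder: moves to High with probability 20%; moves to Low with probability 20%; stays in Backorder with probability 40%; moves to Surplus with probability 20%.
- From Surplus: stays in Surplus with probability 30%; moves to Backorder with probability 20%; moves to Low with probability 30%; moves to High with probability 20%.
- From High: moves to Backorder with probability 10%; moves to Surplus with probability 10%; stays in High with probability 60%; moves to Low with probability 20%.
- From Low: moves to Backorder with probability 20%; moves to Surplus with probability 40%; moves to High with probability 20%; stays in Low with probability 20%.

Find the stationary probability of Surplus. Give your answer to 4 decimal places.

Let the stationary distribution be π with π = πP and π_1 + π_2 + π_3 + π_4 = 1.
π_1 = 0.4·π_1 + 0.2·π_2 + 0.1·π_3 + 0.2·π_4
π_2 = 0.2·π_1 + 0.3·π_2 + 0.1·π_3 + 0.4·π_4
π_3 = 0.2·π_1 + 0.2·π_2 + 0.6·π_3 + 0.2·π_4
Solving with the normalization constraint gives π = (0.2083, 0.2348, 0.3333, 0.2235).
So the stationary probability of Surplus is 0.2348.

0.2348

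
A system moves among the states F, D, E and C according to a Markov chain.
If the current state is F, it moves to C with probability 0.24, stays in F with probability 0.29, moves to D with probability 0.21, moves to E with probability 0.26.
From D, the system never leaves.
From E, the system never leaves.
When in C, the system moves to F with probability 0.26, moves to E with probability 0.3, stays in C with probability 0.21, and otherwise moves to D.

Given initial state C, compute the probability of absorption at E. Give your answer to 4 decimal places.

0.5629

Let h(s) be the probability of absorption at E starting from transient state s. Then h(E) = 1 and h(D) = 0. By first-step analysis:
h(F) = 0.29·h(F) + 0.21·0 + 0.26·1 + 0.24·h(C)
h(C) = 0.26·h(F) + 0.23·0 + 0.3·1 + 0.21·h(C)
Solving: h(F) = 0.5565, h(C) = 0.5629.
Starting from C, the probability is 0.5629.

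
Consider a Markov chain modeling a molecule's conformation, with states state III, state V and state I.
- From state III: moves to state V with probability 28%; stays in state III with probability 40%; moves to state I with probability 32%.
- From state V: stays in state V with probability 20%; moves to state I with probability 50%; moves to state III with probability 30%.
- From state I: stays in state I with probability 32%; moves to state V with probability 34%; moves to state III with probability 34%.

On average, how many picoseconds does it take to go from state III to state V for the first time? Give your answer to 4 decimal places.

Let t(s) be the expected number of picoseconds to first reach state V from state s, with t(state V) = 0. Conditioning on the first picosecond:
t(state III) = 1 + 0.4·t(state III) + 0.32·t(state I)
t(state I) = 1 + 0.34·t(state III) + 0.32·t(state I)
Solving: t(state III) = 3.3422, t(state I) = 3.1417.
Expected picoseconds from state III to state V: 3.3422.

3.3422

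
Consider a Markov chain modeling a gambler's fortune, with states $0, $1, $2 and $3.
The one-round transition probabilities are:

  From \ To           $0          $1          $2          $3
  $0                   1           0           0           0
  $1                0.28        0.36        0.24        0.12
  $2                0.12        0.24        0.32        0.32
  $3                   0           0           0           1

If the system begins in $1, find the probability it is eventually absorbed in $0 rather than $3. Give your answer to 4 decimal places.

0.5805

Let h(s) be the probability of absorption at $0 starting from transient state s. Then h($0) = 1 and h($3) = 0. By first-step analysis:
h($1) = 0.28·1 + 0.36·h($1) + 0.24·h($2) + 0.12·0
h($2) = 0.12·1 + 0.24·h($1) + 0.32·h($2) + 0.32·0
Solving: h($1) = 0.5805, h($2) = 0.3814.
Starting from $1, the probability is 0.5805.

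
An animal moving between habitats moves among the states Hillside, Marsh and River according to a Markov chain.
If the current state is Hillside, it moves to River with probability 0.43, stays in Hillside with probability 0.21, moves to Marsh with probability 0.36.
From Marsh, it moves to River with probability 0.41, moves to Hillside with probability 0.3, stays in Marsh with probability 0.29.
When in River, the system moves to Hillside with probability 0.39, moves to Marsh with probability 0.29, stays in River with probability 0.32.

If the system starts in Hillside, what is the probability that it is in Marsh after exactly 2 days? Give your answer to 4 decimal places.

0.3047

Sum over the intermediate state after 1 day:
P = P(Hillside→Hillside)·P(Hillside→Marsh) + P(Hillside→Marsh)·P(Marsh→Marsh) + P(Hillside→River)·P(River→Marsh)
  = 0.21×0.36 + 0.36×0.29 + 0.43×0.29
  = 0.0756 + 0.1044 + 0.1247 = 0.3047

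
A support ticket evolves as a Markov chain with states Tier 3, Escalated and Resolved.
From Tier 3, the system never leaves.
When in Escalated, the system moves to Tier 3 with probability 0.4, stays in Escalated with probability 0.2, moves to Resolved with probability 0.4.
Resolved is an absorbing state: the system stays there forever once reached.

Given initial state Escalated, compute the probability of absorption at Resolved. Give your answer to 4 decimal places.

Let h(s) be the probability of absorption at Resolved starting from transient state s. Then h(Resolved) = 1 and h(Tier 3) = 0. By first-step analysis:
h(Escalated) = 0.4·0 + 0.2·h(Escalated) + 0.4·1
Solving: h(Escalated) = 0.5000.
Starting from Escalated, the probability is 0.5000.

0.5000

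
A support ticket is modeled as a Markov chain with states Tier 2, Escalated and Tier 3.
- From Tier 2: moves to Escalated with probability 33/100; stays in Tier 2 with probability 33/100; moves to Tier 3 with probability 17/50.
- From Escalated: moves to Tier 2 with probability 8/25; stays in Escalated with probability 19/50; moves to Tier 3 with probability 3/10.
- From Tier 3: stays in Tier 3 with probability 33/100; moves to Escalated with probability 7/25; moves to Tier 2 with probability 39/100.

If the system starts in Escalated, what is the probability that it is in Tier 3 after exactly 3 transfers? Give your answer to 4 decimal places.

0.3234

Propagate the distribution vector 3 transfers from Escalated.
After 0 transfers: (0.0000, 1.0000, 0.0000)
After 1 transfer: (0.3200, 0.3800, 0.3000)
After 2 transfers: (0.3442, 0.3340, 0.3218)
After 3 transfers: (0.3460, 0.3306, 0.3234)
P(in Tier 3 after 3 transfers) = 0.3234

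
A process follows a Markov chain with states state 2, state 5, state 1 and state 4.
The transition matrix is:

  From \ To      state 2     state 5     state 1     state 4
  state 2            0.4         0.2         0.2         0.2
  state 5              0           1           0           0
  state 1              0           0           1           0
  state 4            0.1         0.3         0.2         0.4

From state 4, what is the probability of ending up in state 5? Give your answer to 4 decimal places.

Let h(s) be the probability of absorption at state 5 starting from transient state s. Then h(state 5) = 1 and h(state 1) = 0. By first-step analysis:
h(state 2) = 0.4·h(state 2) + 0.2·1 + 0.2·0 + 0.2·h(state 4)
h(state 4) = 0.1·h(state 2) + 0.3·1 + 0.2·0 + 0.4·h(state 4)
Solving: h(state 2) = 0.5294, h(state 4) = 0.5882.
Starting from state 4, the probability is 0.5882.

0.5882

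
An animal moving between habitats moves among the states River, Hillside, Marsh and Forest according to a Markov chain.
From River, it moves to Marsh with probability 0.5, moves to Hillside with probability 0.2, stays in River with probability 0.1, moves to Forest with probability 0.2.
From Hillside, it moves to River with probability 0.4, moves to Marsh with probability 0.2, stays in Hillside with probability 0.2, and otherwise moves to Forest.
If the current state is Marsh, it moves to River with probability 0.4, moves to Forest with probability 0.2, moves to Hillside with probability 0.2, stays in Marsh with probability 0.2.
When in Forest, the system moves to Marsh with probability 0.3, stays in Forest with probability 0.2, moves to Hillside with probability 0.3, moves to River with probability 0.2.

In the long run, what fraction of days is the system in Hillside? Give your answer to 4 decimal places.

Let the stationary distribution be π with π = πP and π_1 + π_2 + π_3 + π_4 = 1.
π_1 = 0.1·π_1 + 0.4·π_2 + 0.4·π_3 + 0.2·π_4
π_2 = 0.2·π_1 + 0.2·π_2 + 0.2·π_3 + 0.3·π_4
π_3 = 0.5·π_1 + 0.2·π_2 + 0.2·π_3 + 0.3·π_4
Solving with the normalization constraint gives π = (0.2769, 0.2200, 0.3031, 0.2000).
So the stationary probability of Hillside is 0.2200.

0.2200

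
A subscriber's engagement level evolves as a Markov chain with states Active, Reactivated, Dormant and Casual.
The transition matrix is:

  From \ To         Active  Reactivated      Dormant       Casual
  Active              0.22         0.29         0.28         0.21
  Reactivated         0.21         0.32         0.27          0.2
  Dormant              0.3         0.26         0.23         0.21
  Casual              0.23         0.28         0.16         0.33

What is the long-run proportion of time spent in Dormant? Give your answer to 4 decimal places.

0.2370

Let the stationary distribution be π with π = πP and π_1 + π_2 + π_3 + π_4 = 1.
π_1 = 0.22·π_1 + 0.21·π_2 + 0.3·π_3 + 0.23·π_4
π_2 = 0.29·π_1 + 0.32·π_2 + 0.26·π_3 + 0.28·π_4
π_3 = 0.28·π_1 + 0.27·π_2 + 0.23·π_3 + 0.16·π_4
Solving with the normalization constraint gives π = (0.2384, 0.2892, 0.2370, 0.2353).
So the stationary probability of Dormant is 0.2370.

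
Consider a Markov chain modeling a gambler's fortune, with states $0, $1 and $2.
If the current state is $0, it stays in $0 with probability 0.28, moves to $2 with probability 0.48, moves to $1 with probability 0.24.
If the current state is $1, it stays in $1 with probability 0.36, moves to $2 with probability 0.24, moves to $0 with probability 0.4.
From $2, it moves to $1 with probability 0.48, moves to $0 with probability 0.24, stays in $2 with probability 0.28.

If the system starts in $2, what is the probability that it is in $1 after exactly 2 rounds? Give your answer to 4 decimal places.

Sum over the intermediate state after 1 round:
P = P($2→$0)·P($0→$1) + P($2→$1)·P($1→$1) + P($2→$2)·P($2→$1)
  = 0.24×0.24 + 0.48×0.36 + 0.28×0.48
  = 0.0576 + 0.1728 + 0.1344 = 0.3648

0.3648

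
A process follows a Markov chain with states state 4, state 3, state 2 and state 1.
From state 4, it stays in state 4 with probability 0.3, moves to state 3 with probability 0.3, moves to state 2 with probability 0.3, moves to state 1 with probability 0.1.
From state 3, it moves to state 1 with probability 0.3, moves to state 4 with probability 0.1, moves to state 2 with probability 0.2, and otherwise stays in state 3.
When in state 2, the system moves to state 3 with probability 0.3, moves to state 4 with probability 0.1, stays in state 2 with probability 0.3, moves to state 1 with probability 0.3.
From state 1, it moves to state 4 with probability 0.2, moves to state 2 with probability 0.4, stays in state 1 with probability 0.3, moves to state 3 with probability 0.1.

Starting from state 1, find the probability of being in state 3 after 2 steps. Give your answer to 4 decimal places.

0.2500

Propagate the distribution vector 2 steps from state 1.
After 0 steps: (0.0000, 0.0000, 0.0000, 1.0000)
After 1 step: (0.2000, 0.1000, 0.4000, 0.3000)
After 2 steps: (0.1700, 0.2500, 0.3200, 0.2600)
P(in state 3 after 2 steps) = 0.2500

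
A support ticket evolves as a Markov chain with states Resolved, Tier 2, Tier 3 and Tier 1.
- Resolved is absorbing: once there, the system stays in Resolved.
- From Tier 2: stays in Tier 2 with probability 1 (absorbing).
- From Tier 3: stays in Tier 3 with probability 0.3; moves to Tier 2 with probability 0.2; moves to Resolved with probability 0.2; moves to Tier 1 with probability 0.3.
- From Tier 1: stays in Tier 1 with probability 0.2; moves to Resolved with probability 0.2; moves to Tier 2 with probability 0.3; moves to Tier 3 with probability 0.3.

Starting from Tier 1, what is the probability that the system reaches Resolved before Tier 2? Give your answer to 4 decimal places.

0.4255

Let h(s) be the probability of absorption at Resolved starting from transient state s. Then h(Resolved) = 1 and h(Tier 2) = 0. By first-step analysis:
h(Tier 3) = 0.2·1 + 0.2·0 + 0.3·h(Tier 3) + 0.3·h(Tier 1)
h(Tier 1) = 0.2·1 + 0.3·0 + 0.3·h(Tier 3) + 0.2·h(Tier 1)
Solving: h(Tier 3) = 0.4681, h(Tier 1) = 0.4255.
Starting from Tier 1, the probability is 0.4255.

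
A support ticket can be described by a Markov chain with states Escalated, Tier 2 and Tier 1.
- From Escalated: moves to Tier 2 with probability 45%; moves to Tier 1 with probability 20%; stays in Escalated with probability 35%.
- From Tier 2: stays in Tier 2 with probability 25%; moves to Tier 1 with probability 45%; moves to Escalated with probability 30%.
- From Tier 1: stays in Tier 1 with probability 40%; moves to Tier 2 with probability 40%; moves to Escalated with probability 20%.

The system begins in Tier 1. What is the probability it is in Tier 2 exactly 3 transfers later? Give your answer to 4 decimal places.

0.3610

Propagate the distribution vector 3 transfers from Tier 1.
After 0 transfers: (0.0000, 0.0000, 1.0000)
After 1 transfer: (0.2000, 0.4000, 0.4000)
After 2 transfers: (0.2700, 0.3500, 0.3800)
After 3 transfers: (0.2755, 0.3610, 0.3635)
P(in Tier 2 after 3 transfers) = 0.3610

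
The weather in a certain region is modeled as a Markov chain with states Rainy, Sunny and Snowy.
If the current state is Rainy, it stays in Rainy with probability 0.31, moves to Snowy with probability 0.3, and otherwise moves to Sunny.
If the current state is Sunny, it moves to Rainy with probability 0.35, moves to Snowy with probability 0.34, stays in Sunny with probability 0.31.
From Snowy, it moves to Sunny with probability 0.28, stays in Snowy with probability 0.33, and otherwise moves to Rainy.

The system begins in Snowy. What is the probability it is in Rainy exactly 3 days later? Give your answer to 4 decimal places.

0.3489

Propagate the distribution vector 3 days from Snowy.
After 0 days: (0.0000, 0.0000, 1.0000)
After 1 day: (0.3900, 0.2800, 0.3300)
After 2 days: (0.3476, 0.3313, 0.3211)
After 3 days: (0.3489, 0.3282, 0.3229)
P(in Rainy after 3 days) = 0.3489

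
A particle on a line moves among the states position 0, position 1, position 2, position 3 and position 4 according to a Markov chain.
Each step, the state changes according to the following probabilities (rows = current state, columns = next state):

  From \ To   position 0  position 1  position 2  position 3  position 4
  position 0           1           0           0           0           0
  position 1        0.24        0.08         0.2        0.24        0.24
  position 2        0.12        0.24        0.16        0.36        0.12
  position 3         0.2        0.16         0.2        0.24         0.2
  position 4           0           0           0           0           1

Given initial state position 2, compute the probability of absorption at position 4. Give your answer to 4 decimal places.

0.5000

Let h(s) be the probability of absorption at position 4 starting from transient state s. Then h(position 4) = 1 and h(position 0) = 0. By first-step analysis:
h(position 1) = 0.24·0 + 0.08·h(position 1) + 0.2·h(position 2) + 0.24·h(position 3) + 0.24·1
h(position 2) = 0.12·0 + 0.24·h(position 1) + 0.16·h(position 2) + 0.36·h(position 3) + 0.12·1
h(position 3) = 0.2·0 + 0.16·h(position 1) + 0.2·h(position 2) + 0.24·h(position 3) + 0.2·1
Solving: h(position 1) = 0.5000, h(position 2) = 0.5000, h(position 3) = 0.5000.
Starting from position 2, the probability is 0.5000.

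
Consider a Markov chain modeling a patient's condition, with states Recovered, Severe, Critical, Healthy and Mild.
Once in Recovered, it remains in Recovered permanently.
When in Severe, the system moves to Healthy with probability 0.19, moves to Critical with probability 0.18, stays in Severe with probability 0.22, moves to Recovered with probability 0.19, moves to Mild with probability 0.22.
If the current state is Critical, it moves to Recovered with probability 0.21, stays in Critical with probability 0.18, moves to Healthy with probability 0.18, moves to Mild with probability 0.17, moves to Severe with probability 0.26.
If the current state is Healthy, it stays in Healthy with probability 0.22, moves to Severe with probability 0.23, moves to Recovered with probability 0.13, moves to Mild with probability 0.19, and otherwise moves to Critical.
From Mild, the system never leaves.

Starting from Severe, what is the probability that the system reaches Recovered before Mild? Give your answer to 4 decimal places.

Let h(s) be the probability of absorption at Recovered starting from transient state s. Then h(Recovered) = 1 and h(Mild) = 0. By first-step analysis:
h(Severe) = 0.19·1 + 0.22·h(Severe) + 0.18·h(Critical) + 0.19·h(Healthy) + 0.22·0
h(Critical) = 0.21·1 + 0.26·h(Severe) + 0.18·h(Critical) + 0.18·h(Healthy) + 0.17·0
h(Healthy) = 0.13·1 + 0.23·h(Severe) + 0.23·h(Critical) + 0.22·h(Healthy) + 0.19·0
Solving: h(Severe) = 0.4709, h(Critical) = 0.5052, h(Healthy) = 0.4545.
Starting from Severe, the probability is 0.4709.

0.4709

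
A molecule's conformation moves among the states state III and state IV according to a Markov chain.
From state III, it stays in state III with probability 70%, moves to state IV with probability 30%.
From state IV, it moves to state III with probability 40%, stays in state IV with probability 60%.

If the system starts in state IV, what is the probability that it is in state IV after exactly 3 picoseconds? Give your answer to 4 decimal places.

Propagate the distribution vector 3 picoseconds from state IV.
After 0 picoseconds: (0.0000, 1.0000)
After 1 picosecond: (0.4000, 0.6000)
After 2 picoseconds: (0.5200, 0.4800)
After 3 picoseconds: (0.5560, 0.4440)
P(in state IV after 3 picoseconds) = 0.4440

0.4440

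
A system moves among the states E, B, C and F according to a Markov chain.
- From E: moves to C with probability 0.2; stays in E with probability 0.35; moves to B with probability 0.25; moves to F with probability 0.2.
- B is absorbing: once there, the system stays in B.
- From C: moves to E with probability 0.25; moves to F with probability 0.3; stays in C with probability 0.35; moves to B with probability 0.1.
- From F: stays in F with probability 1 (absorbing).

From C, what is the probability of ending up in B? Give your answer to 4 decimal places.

Let h(s) be the probability of absorption at B starting from transient state s. Then h(B) = 1 and h(F) = 0. By first-step analysis:
h(E) = 0.35·h(E) + 0.25·1 + 0.2·h(C) + 0.2·0
h(C) = 0.25·h(E) + 0.1·1 + 0.35·h(C) + 0.3·0
Solving: h(E) = 0.4899, h(C) = 0.3423.
Starting from C, the probability is 0.3423.

0.3423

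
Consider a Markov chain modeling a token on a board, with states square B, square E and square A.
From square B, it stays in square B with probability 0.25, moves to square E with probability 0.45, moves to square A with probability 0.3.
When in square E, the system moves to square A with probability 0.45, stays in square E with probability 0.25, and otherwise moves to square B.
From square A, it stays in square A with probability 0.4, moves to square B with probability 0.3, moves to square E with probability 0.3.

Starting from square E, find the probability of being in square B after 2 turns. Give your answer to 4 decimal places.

0.2850

Sum over the intermediate state after 1 turn:
P = P(square E→square B)·P(square B→square B) + P(square E→square E)·P(square E→square B) + P(square E→square A)·P(square A→square B)
  = 0.3×0.25 + 0.25×0.3 + 0.45×0.3
  = 0.0750 + 0.0750 + 0.1350 = 0.2850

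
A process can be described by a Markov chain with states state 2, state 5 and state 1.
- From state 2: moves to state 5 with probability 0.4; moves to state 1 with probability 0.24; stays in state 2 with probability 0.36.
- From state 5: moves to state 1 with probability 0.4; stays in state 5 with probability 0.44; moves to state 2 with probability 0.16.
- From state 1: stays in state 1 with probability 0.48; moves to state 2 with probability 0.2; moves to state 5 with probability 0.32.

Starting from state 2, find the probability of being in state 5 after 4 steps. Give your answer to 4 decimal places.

0.3843

Propagate the distribution vector 4 steps from state 2.
After 0 steps: (1.0000, 0.0000, 0.0000)
After 1 step: (0.3600, 0.4000, 0.2400)
After 2 steps: (0.2416, 0.3968, 0.3616)
After 3 steps: (0.2228, 0.3869, 0.3903)
After 4 steps: (0.2202, 0.3843, 0.3956)
P(in state 5 after 4 steps) = 0.3843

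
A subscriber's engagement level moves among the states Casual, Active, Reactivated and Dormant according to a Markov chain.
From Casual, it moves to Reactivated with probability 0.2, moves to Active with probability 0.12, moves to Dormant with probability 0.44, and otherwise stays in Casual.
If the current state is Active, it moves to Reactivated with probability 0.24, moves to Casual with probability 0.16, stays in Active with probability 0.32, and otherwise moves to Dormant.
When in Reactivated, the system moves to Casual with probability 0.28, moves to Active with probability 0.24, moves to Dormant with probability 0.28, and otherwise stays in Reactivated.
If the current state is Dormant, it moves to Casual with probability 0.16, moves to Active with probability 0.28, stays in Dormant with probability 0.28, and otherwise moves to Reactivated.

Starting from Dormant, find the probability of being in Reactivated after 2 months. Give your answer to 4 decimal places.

Propagate the distribution vector 2 months from Dormant.
After 0 months: (0.0000, 0.0000, 0.0000, 1.0000)
After 1 month: (0.1600, 0.2800, 0.2800, 0.2800)
After 2 months: (0.2064, 0.2544, 0.2336, 0.3056)
P(in Reactivated after 2 months) = 0.2336

0.2336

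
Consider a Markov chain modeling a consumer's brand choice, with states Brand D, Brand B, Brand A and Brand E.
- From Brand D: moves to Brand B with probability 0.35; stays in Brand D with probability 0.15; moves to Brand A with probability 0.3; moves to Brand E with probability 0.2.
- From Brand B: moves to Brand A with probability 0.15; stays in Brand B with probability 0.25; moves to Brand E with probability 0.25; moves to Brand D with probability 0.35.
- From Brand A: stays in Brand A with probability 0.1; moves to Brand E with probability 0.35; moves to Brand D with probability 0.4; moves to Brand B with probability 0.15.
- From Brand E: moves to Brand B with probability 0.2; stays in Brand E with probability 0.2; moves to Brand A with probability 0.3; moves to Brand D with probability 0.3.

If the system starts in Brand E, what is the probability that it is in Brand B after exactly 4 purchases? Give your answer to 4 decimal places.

0.2445

Propagate the distribution vector 4 purchases from Brand E.
After 0 purchases: (0.0000, 0.0000, 0.0000, 1.0000)
After 1 purchase: (0.3000, 0.2000, 0.3000, 0.2000)
After 2 purchases: (0.2950, 0.2400, 0.2100, 0.2550)
After 3 purchases: (0.2888, 0.2458, 0.2220, 0.2435)
After 4 purchases: (0.2912, 0.2445, 0.2187, 0.2456)
P(in Brand B after 4 purchases) = 0.2445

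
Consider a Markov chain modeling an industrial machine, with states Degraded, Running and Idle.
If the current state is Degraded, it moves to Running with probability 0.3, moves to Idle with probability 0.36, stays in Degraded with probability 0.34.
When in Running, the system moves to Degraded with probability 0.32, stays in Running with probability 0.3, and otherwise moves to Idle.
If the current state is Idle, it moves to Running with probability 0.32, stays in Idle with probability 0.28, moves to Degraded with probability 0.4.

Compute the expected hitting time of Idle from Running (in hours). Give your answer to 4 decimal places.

Let t(s) be the expected number of hours to first reach Idle from state s, with t(Idle) = 0. Conditioning on the first hour:
t(Degraded) = 1 + 0.34·t(Degraded) + 0.3·t(Running)
t(Running) = 1 + 0.32·t(Degraded) + 0.3·t(Running)
Solving: t(Degraded) = 2.7322, t(Running) = 2.6776.
Expected hours from Running to Idle: 2.6776.

2.6776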